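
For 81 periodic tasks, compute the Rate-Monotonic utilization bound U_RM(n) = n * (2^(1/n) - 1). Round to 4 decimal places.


Compute 2^(1/81) = 1.0085940916
Subtract 1: 1.0085940916 - 1 = 0.0085940916
Multiply by n: 81 * 0.0085940916 = 0.6961214196
Round to 4 dp: 0.6961

0.6961


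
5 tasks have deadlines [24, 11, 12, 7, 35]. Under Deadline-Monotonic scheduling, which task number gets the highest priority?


Sort tasks by relative deadline (ascending):
  Task 4: deadline = 7
  Task 2: deadline = 11
  Task 3: deadline = 12
  Task 1: deadline = 24
  Task 5: deadline = 35
Priority order (highest first): [4, 2, 3, 1, 5]
Highest priority task = 4

4


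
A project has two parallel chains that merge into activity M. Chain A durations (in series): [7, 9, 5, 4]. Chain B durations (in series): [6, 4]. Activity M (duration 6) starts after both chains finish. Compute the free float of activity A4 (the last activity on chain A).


ES(A4) = sum of predecessors on chain A = 21
EF(A4) = ES + duration = 21 + 4 = 25
Successor of A4 is M. ES(M) = max(sum(A), sum(B)) = max(25, 10) = 25
Free float = ES(successor) - EF(current) = 25 - 25 = 0

0


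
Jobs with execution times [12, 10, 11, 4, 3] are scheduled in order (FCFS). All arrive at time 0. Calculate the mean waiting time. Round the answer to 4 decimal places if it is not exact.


FCFS order (as given): [12, 10, 11, 4, 3]
Waiting times:
  Job 1: wait = 0
  Job 2: wait = 12
  Job 3: wait = 22
  Job 4: wait = 33
  Job 5: wait = 37
Sum of waiting times = 104
Average waiting time = 104/5 = 20.8

20.8


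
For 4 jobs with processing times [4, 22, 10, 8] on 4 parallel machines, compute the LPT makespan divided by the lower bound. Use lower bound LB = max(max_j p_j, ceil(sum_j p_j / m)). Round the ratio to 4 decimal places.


LPT order: [22, 10, 8, 4]
Machine loads after assignment: [22, 10, 8, 4]
LPT makespan = 22
Lower bound = max(max_job, ceil(total/4)) = max(22, 11) = 22
Ratio = 22 / 22 = 1.0

1.0


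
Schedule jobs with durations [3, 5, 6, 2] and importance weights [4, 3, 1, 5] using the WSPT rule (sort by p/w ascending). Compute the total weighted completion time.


Compute p/w ratios and sort ascending (WSPT): [(2, 5), (3, 4), (5, 3), (6, 1)]
Compute weighted completion times:
  Job (p=2,w=5): C=2, w*C=5*2=10
  Job (p=3,w=4): C=5, w*C=4*5=20
  Job (p=5,w=3): C=10, w*C=3*10=30
  Job (p=6,w=1): C=16, w*C=1*16=16
Total weighted completion time = 76

76


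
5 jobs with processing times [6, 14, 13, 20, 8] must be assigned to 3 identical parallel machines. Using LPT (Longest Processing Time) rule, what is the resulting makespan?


Sort jobs in decreasing order (LPT): [20, 14, 13, 8, 6]
Assign each job to the least loaded machine:
  Machine 1: jobs [20], load = 20
  Machine 2: jobs [14, 6], load = 20
  Machine 3: jobs [13, 8], load = 21
Makespan = max load = 21

21


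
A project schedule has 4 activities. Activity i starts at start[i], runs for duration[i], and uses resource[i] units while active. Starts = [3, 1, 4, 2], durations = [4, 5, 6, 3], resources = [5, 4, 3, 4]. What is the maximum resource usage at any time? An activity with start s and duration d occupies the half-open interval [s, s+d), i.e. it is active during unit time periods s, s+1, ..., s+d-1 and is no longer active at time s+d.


Each activity i is active on [start_i, start_i + duration_i).
Compute total resource usage per time slot:
  t=0: active resources = [], total = 0
  t=1: active resources = [4], total = 4
  t=2: active resources = [4, 4], total = 8
  t=3: active resources = [5, 4, 4], total = 13
  t=4: active resources = [5, 4, 3, 4], total = 16
  t=5: active resources = [5, 4, 3], total = 12
  t=6: active resources = [5, 3], total = 8
  t=7: active resources = [3], total = 3
  t=8: active resources = [3], total = 3
  t=9: active resources = [3], total = 3
Peak resource demand = 16

16


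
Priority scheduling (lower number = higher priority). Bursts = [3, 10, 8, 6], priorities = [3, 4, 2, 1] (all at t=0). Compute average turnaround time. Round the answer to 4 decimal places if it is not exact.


Sort by priority (ascending = highest first):
Order: [(1, 6), (2, 8), (3, 3), (4, 10)]
Completion times:
  Priority 1, burst=6, C=6
  Priority 2, burst=8, C=14
  Priority 3, burst=3, C=17
  Priority 4, burst=10, C=27
Average turnaround = 64/4 = 16.0

16.0


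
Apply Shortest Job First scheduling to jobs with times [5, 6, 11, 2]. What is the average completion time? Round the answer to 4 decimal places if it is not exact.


SJF order (ascending): [2, 5, 6, 11]
Completion times:
  Job 1: burst=2, C=2
  Job 2: burst=5, C=7
  Job 3: burst=6, C=13
  Job 4: burst=11, C=24
Average completion = 46/4 = 11.5

11.5


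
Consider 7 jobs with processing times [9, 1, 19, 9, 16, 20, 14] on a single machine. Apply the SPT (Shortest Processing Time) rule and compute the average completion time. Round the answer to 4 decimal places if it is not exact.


Sort jobs by processing time (SPT order): [1, 9, 9, 14, 16, 19, 20]
Compute completion times sequentially:
  Job 1: processing = 1, completes at 1
  Job 2: processing = 9, completes at 10
  Job 3: processing = 9, completes at 19
  Job 4: processing = 14, completes at 33
  Job 5: processing = 16, completes at 49
  Job 6: processing = 19, completes at 68
  Job 7: processing = 20, completes at 88
Sum of completion times = 268
Average completion time = 268/7 = 38.2857

38.2857


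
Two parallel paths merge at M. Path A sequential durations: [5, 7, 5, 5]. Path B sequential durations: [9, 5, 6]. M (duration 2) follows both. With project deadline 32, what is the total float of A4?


Forward pass: ES(A4) = sum of predecessors on chain A = 17
EF = ES + duration = 17 + 5 = 22
Backward pass: LF(M) = deadline = 32; LS(M) = 32 - 2 = 30
LF(A4) = LS(M) - sum(successors on chain A) = 30 - 0 = 30
LS = LF - duration = 30 - 5 = 25
Total float = LS - ES = 25 - 17 = 8

8


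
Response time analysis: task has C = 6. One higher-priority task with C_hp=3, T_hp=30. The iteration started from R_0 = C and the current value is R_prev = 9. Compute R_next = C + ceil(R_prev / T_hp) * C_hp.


R_next = C + ceil(R_prev / T_hp) * C_hp
ceil(9 / 30) = ceil(0.3) = 1
Interference = 1 * 3 = 3
R_next = 6 + 3 = 9
R_next = R_prev, so the iteration has converged (response time = 9).

9


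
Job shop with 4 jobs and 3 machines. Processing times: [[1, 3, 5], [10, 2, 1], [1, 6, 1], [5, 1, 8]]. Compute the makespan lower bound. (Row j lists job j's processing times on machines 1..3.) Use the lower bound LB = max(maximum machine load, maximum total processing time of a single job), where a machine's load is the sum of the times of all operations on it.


Machine loads:
  Machine 1: 1 + 10 + 1 + 5 = 17
  Machine 2: 3 + 2 + 6 + 1 = 12
  Machine 3: 5 + 1 + 1 + 8 = 15
Max machine load = 17
Job totals:
  Job 1: 9
  Job 2: 13
  Job 3: 8
  Job 4: 14
Max job total = 14
Lower bound = max(17, 14) = 17

17


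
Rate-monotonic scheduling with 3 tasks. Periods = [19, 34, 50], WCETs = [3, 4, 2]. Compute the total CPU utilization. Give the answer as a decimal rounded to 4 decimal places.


Compute individual utilizations (exact fractions):
  Task 1: C/T = 3/19 (approx. 0.1579)
  Task 2: C/T = 4/34 = 2/17 (approx. 0.1176)
  Task 3: C/T = 2/50 = 1/25 (approx. 0.04)
Total utilization U = 3/19 + 2/17 + 1/25 = 2548/8075
Rounded to 4 decimal places: U = 0.3155
RM (Liu & Layland) bound for 3 tasks = 0.779763; compare with U = 2548/8075 (approx. 0.315542)
U <= bound, so schedulable by RM sufficient condition.

0.3155


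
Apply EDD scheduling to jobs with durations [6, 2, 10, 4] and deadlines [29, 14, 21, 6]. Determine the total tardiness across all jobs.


Sort by due date (EDD order): [(4, 6), (2, 14), (10, 21), (6, 29)]
Compute completion times and tardiness:
  Job 1: p=4, d=6, C=4, tardiness=max(0,4-6)=0
  Job 2: p=2, d=14, C=6, tardiness=max(0,6-14)=0
  Job 3: p=10, d=21, C=16, tardiness=max(0,16-21)=0
  Job 4: p=6, d=29, C=22, tardiness=max(0,22-29)=0
Total tardiness = 0

0


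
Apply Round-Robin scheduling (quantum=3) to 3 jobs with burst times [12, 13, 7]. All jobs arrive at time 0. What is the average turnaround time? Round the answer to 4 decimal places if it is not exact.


Time quantum = 3
Execution trace:
  J1 runs 3 units, time = 3
  J2 runs 3 units, time = 6
  J3 runs 3 units, time = 9
  J1 runs 3 units, time = 12
  J2 runs 3 units, time = 15
  J3 runs 3 units, time = 18
  J1 runs 3 units, time = 21
  J2 runs 3 units, time = 24
  J3 runs 1 units, time = 25
  J1 runs 3 units, time = 28
  J2 runs 3 units, time = 31
  J2 runs 1 units, time = 32
Finish times: [28, 32, 25]
Average turnaround = 85/3 = 28.3333

28.3333


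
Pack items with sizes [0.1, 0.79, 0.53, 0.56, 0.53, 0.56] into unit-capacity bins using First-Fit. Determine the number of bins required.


Place items sequentially using First-Fit:
  Item 0.1 -> new Bin 1
  Item 0.79 -> Bin 1 (now 0.89)
  Item 0.53 -> new Bin 2
  Item 0.56 -> new Bin 3
  Item 0.53 -> new Bin 4
  Item 0.56 -> new Bin 5
Total bins used = 5

5


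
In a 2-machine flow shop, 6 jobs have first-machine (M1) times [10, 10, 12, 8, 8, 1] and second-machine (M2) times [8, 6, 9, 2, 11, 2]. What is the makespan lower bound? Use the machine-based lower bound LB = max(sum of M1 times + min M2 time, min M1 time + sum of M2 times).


LB1 = sum(M1 times) + min(M2 times) = 49 + 2 = 51
LB2 = min(M1 times) + sum(M2 times) = 1 + 38 = 39
Lower bound = max(LB1, LB2) = max(51, 39) = 51

51


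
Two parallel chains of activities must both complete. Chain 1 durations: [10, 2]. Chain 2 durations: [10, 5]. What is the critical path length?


Path A total = 10 + 2 = 12
Path B total = 10 + 5 = 15
Critical path = longest path = max(12, 15) = 15

15


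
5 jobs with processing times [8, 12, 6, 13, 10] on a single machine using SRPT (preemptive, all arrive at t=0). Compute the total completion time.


Since all jobs arrive at t=0, SRPT equals SPT ordering.
SPT order: [6, 8, 10, 12, 13]
Completion times:
  Job 1: p=6, C=6
  Job 2: p=8, C=14
  Job 3: p=10, C=24
  Job 4: p=12, C=36
  Job 5: p=13, C=49
Total completion time = 6 + 14 + 24 + 36 + 49 = 129

129


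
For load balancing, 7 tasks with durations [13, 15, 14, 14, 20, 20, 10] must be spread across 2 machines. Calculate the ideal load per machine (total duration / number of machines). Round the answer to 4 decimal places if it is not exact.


Total processing time = 13 + 15 + 14 + 14 + 20 + 20 + 10 = 106
Number of machines = 2
Ideal balanced load = 106 / 2 = 53.0

53.0


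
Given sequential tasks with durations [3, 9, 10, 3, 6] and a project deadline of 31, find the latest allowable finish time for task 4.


LF(activity 4) = deadline - sum of successor durations
Successors: activities 5 through 5 with durations [6]
Sum of successor durations = 6
LF = 31 - 6 = 25

25


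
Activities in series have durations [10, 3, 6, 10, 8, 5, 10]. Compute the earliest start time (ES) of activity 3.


Activity 3 starts after activities 1 through 2 complete.
Predecessor durations: [10, 3]
ES = 10 + 3 = 13

13


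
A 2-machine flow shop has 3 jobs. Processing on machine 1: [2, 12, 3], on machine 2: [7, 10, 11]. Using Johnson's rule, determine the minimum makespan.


Apply Johnson's rule:
  Group 1 (a <= b): [(1, 2, 7), (3, 3, 11)]
  Group 2 (a > b): [(2, 12, 10)]
Optimal job order: [1, 3, 2]
Schedule:
  Job 1: M1 done at 2, M2 done at 9
  Job 3: M1 done at 5, M2 done at 20
  Job 2: M1 done at 17, M2 done at 30
Makespan = 30

30


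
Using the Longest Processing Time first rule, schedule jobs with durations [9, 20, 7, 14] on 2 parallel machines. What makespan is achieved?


Sort jobs in decreasing order (LPT): [20, 14, 9, 7]
Assign each job to the least loaded machine:
  Machine 1: jobs [20, 7], load = 27
  Machine 2: jobs [14, 9], load = 23
Makespan = max load = 27

27


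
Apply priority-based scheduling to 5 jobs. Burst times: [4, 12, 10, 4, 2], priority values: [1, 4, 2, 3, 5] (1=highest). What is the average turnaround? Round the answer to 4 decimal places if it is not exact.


Sort by priority (ascending = highest first):
Order: [(1, 4), (2, 10), (3, 4), (4, 12), (5, 2)]
Completion times:
  Priority 1, burst=4, C=4
  Priority 2, burst=10, C=14
  Priority 3, burst=4, C=18
  Priority 4, burst=12, C=30
  Priority 5, burst=2, C=32
Average turnaround = 98/5 = 19.6

19.6


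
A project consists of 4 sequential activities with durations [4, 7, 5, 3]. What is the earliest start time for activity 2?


Activity 2 starts after activities 1 through 1 complete.
Predecessor durations: [4]
ES = 4 = 4

4


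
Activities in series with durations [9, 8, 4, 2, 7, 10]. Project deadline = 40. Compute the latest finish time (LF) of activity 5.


LF(activity 5) = deadline - sum of successor durations
Successors: activities 6 through 6 with durations [10]
Sum of successor durations = 10
LF = 40 - 10 = 30

30


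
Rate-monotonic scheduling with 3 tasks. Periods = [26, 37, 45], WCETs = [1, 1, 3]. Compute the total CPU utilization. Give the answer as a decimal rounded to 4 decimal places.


Compute individual utilizations (exact fractions):
  Task 1: C/T = 1/26 (approx. 0.0385)
  Task 2: C/T = 1/37 (approx. 0.027)
  Task 3: C/T = 3/45 = 1/15 (approx. 0.0667)
Total utilization U = 1/26 + 1/37 + 1/15 = 1907/14430
Rounded to 4 decimal places: U = 0.1322
RM (Liu & Layland) bound for 3 tasks = 0.779763; compare with U = 1907/14430 (approx. 0.132155)
U <= bound, so schedulable by RM sufficient condition.

0.1322


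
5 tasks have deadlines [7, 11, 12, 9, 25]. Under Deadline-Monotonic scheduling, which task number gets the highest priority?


Sort tasks by relative deadline (ascending):
  Task 1: deadline = 7
  Task 4: deadline = 9
  Task 2: deadline = 11
  Task 3: deadline = 12
  Task 5: deadline = 25
Priority order (highest first): [1, 4, 2, 3, 5]
Highest priority task = 1

1


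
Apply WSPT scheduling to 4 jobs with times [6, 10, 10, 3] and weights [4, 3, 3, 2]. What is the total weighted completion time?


Compute p/w ratios and sort ascending (WSPT): [(6, 4), (3, 2), (10, 3), (10, 3)]
Compute weighted completion times:
  Job (p=6,w=4): C=6, w*C=4*6=24
  Job (p=3,w=2): C=9, w*C=2*9=18
  Job (p=10,w=3): C=19, w*C=3*19=57
  Job (p=10,w=3): C=29, w*C=3*29=87
Total weighted completion time = 186

186


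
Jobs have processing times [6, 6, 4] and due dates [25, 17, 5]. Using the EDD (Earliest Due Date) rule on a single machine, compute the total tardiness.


Sort by due date (EDD order): [(4, 5), (6, 17), (6, 25)]
Compute completion times and tardiness:
  Job 1: p=4, d=5, C=4, tardiness=max(0,4-5)=0
  Job 2: p=6, d=17, C=10, tardiness=max(0,10-17)=0
  Job 3: p=6, d=25, C=16, tardiness=max(0,16-25)=0
Total tardiness = 0

0


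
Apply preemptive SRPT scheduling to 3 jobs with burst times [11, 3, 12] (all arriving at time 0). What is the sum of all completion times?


Since all jobs arrive at t=0, SRPT equals SPT ordering.
SPT order: [3, 11, 12]
Completion times:
  Job 1: p=3, C=3
  Job 2: p=11, C=14
  Job 3: p=12, C=26
Total completion time = 3 + 14 + 26 = 43

43


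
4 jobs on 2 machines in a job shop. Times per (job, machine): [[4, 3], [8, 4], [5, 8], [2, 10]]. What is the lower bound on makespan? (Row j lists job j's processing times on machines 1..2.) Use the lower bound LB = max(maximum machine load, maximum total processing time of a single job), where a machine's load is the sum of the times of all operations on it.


Machine loads:
  Machine 1: 4 + 8 + 5 + 2 = 19
  Machine 2: 3 + 4 + 8 + 10 = 25
Max machine load = 25
Job totals:
  Job 1: 7
  Job 2: 12
  Job 3: 13
  Job 4: 12
Max job total = 13
Lower bound = max(25, 13) = 25

25


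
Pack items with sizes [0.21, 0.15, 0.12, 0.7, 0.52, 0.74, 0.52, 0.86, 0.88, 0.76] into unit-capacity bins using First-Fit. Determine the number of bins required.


Place items sequentially using First-Fit:
  Item 0.21 -> new Bin 1
  Item 0.15 -> Bin 1 (now 0.36)
  Item 0.12 -> Bin 1 (now 0.48)
  Item 0.7 -> new Bin 2
  Item 0.52 -> Bin 1 (now 1.0)
  Item 0.74 -> new Bin 3
  Item 0.52 -> new Bin 4
  Item 0.86 -> new Bin 5
  Item 0.88 -> new Bin 6
  Item 0.76 -> new Bin 7
Total bins used = 7

7


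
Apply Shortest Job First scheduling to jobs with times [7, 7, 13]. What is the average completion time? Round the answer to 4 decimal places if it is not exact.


SJF order (ascending): [7, 7, 13]
Completion times:
  Job 1: burst=7, C=7
  Job 2: burst=7, C=14
  Job 3: burst=13, C=27
Average completion = 48/3 = 16.0

16.0


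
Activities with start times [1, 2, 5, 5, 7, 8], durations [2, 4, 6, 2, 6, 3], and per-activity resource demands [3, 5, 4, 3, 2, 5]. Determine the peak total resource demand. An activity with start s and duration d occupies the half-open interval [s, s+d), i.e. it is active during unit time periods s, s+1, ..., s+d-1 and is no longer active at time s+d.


Each activity i is active on [start_i, start_i + duration_i).
Compute total resource usage per time slot:
  t=0: active resources = [], total = 0
  t=1: active resources = [3], total = 3
  t=2: active resources = [3, 5], total = 8
  t=3: active resources = [5], total = 5
  t=4: active resources = [5], total = 5
  t=5: active resources = [5, 4, 3], total = 12
  t=6: active resources = [4, 3], total = 7
  t=7: active resources = [4, 2], total = 6
  t=8: active resources = [4, 2, 5], total = 11
  t=9: active resources = [4, 2, 5], total = 11
  t=10: active resources = [4, 2, 5], total = 11
  t=11: active resources = [2], total = 2
  t=12: active resources = [2], total = 2
Peak resource demand = 12

12


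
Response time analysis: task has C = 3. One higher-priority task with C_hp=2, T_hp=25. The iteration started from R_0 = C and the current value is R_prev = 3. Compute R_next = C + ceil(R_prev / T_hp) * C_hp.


R_next = C + ceil(R_prev / T_hp) * C_hp
ceil(3 / 25) = ceil(0.12) = 1
Interference = 1 * 2 = 2
R_next = 3 + 2 = 5

5


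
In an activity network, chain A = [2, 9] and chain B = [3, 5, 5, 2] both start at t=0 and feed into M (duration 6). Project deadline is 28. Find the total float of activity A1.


Forward pass: ES(A1) = sum of predecessors on chain A = 0
EF = ES + duration = 0 + 2 = 2
Backward pass: LF(M) = deadline = 28; LS(M) = 28 - 6 = 22
LF(A1) = LS(M) - sum(successors on chain A) = 22 - 9 = 13
LS = LF - duration = 13 - 2 = 11
Total float = LS - ES = 11 - 0 = 11

11


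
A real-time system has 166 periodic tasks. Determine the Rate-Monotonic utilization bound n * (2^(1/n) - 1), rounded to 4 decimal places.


Compute 2^(1/166) = 1.0041843153
Subtract 1: 1.0041843153 - 1 = 0.0041843153
Multiply by n: 166 * 0.0041843153 = 0.6945963398
Round to 4 dp: 0.6946

0.6946


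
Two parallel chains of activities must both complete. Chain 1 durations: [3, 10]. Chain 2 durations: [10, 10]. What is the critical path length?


Path A total = 3 + 10 = 13
Path B total = 10 + 10 = 20
Critical path = longest path = max(13, 20) = 20

20


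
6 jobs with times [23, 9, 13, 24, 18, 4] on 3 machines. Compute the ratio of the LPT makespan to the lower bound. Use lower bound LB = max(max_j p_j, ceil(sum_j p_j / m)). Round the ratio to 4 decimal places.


LPT order: [24, 23, 18, 13, 9, 4]
Machine loads after assignment: [28, 32, 31]
LPT makespan = 32
Lower bound = max(max_job, ceil(total/3)) = max(24, 31) = 31
Ratio = 32 / 31 = 1.0323

1.0323


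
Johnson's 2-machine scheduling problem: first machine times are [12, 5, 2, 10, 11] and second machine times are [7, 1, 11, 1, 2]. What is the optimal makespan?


Apply Johnson's rule:
  Group 1 (a <= b): [(3, 2, 11)]
  Group 2 (a > b): [(1, 12, 7), (5, 11, 2), (2, 5, 1), (4, 10, 1)]
Optimal job order: [3, 1, 5, 2, 4]
Schedule:
  Job 3: M1 done at 2, M2 done at 13
  Job 1: M1 done at 14, M2 done at 21
  Job 5: M1 done at 25, M2 done at 27
  Job 2: M1 done at 30, M2 done at 31
  Job 4: M1 done at 40, M2 done at 41
Makespan = 41

41


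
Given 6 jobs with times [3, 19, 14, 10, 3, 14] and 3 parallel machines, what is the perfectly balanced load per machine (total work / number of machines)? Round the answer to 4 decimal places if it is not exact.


Total processing time = 3 + 19 + 14 + 10 + 3 + 14 = 63
Number of machines = 3
Ideal balanced load = 63 / 3 = 21.0

21.0


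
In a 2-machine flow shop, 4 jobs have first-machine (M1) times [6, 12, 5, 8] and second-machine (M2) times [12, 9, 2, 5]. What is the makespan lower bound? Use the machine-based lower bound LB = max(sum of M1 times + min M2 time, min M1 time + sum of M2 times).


LB1 = sum(M1 times) + min(M2 times) = 31 + 2 = 33
LB2 = min(M1 times) + sum(M2 times) = 5 + 28 = 33
Lower bound = max(LB1, LB2) = max(33, 33) = 33

33


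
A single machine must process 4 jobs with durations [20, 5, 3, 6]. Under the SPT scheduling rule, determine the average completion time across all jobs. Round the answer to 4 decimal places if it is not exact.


Sort jobs by processing time (SPT order): [3, 5, 6, 20]
Compute completion times sequentially:
  Job 1: processing = 3, completes at 3
  Job 2: processing = 5, completes at 8
  Job 3: processing = 6, completes at 14
  Job 4: processing = 20, completes at 34
Sum of completion times = 59
Average completion time = 59/4 = 14.75

14.75


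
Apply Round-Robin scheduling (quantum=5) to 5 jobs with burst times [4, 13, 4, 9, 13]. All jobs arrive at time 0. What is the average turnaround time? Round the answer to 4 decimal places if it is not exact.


Time quantum = 5
Execution trace:
  J1 runs 4 units, time = 4
  J2 runs 5 units, time = 9
  J3 runs 4 units, time = 13
  J4 runs 5 units, time = 18
  J5 runs 5 units, time = 23
  J2 runs 5 units, time = 28
  J4 runs 4 units, time = 32
  J5 runs 5 units, time = 37
  J2 runs 3 units, time = 40
  J5 runs 3 units, time = 43
Finish times: [4, 40, 13, 32, 43]
Average turnaround = 132/5 = 26.4

26.4


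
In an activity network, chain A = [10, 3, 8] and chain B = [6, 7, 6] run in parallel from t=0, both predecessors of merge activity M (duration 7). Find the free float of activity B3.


ES(B3) = sum of predecessors on chain B = 13
EF(B3) = ES + duration = 13 + 6 = 19
Successor of B3 is M. ES(M) = max(sum(A), sum(B)) = max(21, 19) = 21
Free float = ES(successor) - EF(current) = 21 - 19 = 2

2


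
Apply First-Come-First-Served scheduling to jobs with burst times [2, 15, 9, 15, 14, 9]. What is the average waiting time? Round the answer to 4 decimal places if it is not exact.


FCFS order (as given): [2, 15, 9, 15, 14, 9]
Waiting times:
  Job 1: wait = 0
  Job 2: wait = 2
  Job 3: wait = 17
  Job 4: wait = 26
  Job 5: wait = 41
  Job 6: wait = 55
Sum of waiting times = 141
Average waiting time = 141/6 = 23.5

23.5


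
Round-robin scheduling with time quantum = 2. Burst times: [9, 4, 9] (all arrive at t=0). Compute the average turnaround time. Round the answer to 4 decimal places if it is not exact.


Time quantum = 2
Execution trace:
  J1 runs 2 units, time = 2
  J2 runs 2 units, time = 4
  J3 runs 2 units, time = 6
  J1 runs 2 units, time = 8
  J2 runs 2 units, time = 10
  J3 runs 2 units, time = 12
  J1 runs 2 units, time = 14
  J3 runs 2 units, time = 16
  J1 runs 2 units, time = 18
  J3 runs 2 units, time = 20
  J1 runs 1 units, time = 21
  J3 runs 1 units, time = 22
Finish times: [21, 10, 22]
Average turnaround = 53/3 = 17.6667

17.6667


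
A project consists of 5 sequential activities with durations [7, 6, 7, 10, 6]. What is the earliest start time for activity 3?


Activity 3 starts after activities 1 through 2 complete.
Predecessor durations: [7, 6]
ES = 7 + 6 = 13

13


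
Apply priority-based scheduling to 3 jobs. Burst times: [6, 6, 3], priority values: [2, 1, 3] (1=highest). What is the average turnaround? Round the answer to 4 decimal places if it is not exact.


Sort by priority (ascending = highest first):
Order: [(1, 6), (2, 6), (3, 3)]
Completion times:
  Priority 1, burst=6, C=6
  Priority 2, burst=6, C=12
  Priority 3, burst=3, C=15
Average turnaround = 33/3 = 11.0

11.0


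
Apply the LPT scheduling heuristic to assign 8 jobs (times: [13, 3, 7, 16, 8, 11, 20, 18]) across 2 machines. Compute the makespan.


Sort jobs in decreasing order (LPT): [20, 18, 16, 13, 11, 8, 7, 3]
Assign each job to the least loaded machine:
  Machine 1: jobs [20, 13, 11, 3], load = 47
  Machine 2: jobs [18, 16, 8, 7], load = 49
Makespan = max load = 49

49


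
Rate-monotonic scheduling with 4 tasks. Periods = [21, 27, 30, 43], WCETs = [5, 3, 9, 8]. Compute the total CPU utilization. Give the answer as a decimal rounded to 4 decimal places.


Compute individual utilizations (exact fractions):
  Task 1: C/T = 5/21 (approx. 0.2381)
  Task 2: C/T = 3/27 = 1/9 (approx. 0.1111)
  Task 3: C/T = 9/30 = 3/10 (approx. 0.3)
  Task 4: C/T = 8/43 (approx. 0.186)
Total utilization U = 5/21 + 1/9 + 3/10 + 8/43 = 22627/27090
Rounded to 4 decimal places: U = 0.8353
RM (Liu & Layland) bound for 4 tasks = 0.756828; compare with U = 22627/27090 (approx. 0.835253)
bound < U <= 1, so the RM sufficient condition is not met (inconclusive; an exact test such as response-time analysis is needed).

0.8353


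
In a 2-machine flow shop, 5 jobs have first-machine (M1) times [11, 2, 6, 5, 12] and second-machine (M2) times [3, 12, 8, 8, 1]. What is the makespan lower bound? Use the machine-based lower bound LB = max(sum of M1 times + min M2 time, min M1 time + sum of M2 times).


LB1 = sum(M1 times) + min(M2 times) = 36 + 1 = 37
LB2 = min(M1 times) + sum(M2 times) = 2 + 32 = 34
Lower bound = max(LB1, LB2) = max(37, 34) = 37

37


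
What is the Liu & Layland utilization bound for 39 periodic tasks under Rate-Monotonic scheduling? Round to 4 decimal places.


Compute 2^(1/39) = 1.0179318843
Subtract 1: 1.0179318843 - 1 = 0.0179318843
Multiply by n: 39 * 0.0179318843 = 0.6993434877
Round to 4 dp: 0.6993

0.6993


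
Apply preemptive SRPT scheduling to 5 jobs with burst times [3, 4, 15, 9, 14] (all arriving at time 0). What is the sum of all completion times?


Since all jobs arrive at t=0, SRPT equals SPT ordering.
SPT order: [3, 4, 9, 14, 15]
Completion times:
  Job 1: p=3, C=3
  Job 2: p=4, C=7
  Job 3: p=9, C=16
  Job 4: p=14, C=30
  Job 5: p=15, C=45
Total completion time = 3 + 7 + 16 + 30 + 45 = 101

101


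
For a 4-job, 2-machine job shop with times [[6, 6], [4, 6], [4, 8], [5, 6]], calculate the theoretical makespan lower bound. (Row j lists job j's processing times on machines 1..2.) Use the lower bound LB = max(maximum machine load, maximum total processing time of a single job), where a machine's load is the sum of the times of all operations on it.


Machine loads:
  Machine 1: 6 + 4 + 4 + 5 = 19
  Machine 2: 6 + 6 + 8 + 6 = 26
Max machine load = 26
Job totals:
  Job 1: 12
  Job 2: 10
  Job 3: 12
  Job 4: 11
Max job total = 12
Lower bound = max(26, 12) = 26

26


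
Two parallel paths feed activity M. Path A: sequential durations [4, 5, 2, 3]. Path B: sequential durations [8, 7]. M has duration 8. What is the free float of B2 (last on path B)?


ES(B2) = sum of predecessors on chain B = 8
EF(B2) = ES + duration = 8 + 7 = 15
Successor of B2 is M. ES(M) = max(sum(A), sum(B)) = max(14, 15) = 15
Free float = ES(successor) - EF(current) = 15 - 15 = 0

0


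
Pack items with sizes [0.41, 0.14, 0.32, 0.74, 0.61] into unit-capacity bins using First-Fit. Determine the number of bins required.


Place items sequentially using First-Fit:
  Item 0.41 -> new Bin 1
  Item 0.14 -> Bin 1 (now 0.55)
  Item 0.32 -> Bin 1 (now 0.87)
  Item 0.74 -> new Bin 2
  Item 0.61 -> new Bin 3
Total bins used = 3

3


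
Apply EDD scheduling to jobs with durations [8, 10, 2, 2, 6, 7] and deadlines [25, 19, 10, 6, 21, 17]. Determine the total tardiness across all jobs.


Sort by due date (EDD order): [(2, 6), (2, 10), (7, 17), (10, 19), (6, 21), (8, 25)]
Compute completion times and tardiness:
  Job 1: p=2, d=6, C=2, tardiness=max(0,2-6)=0
  Job 2: p=2, d=10, C=4, tardiness=max(0,4-10)=0
  Job 3: p=7, d=17, C=11, tardiness=max(0,11-17)=0
  Job 4: p=10, d=19, C=21, tardiness=max(0,21-19)=2
  Job 5: p=6, d=21, C=27, tardiness=max(0,27-21)=6
  Job 6: p=8, d=25, C=35, tardiness=max(0,35-25)=10
Total tardiness = 18

18


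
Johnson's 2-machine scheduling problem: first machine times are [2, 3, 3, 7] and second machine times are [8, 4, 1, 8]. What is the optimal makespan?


Apply Johnson's rule:
  Group 1 (a <= b): [(1, 2, 8), (2, 3, 4), (4, 7, 8)]
  Group 2 (a > b): [(3, 3, 1)]
Optimal job order: [1, 2, 4, 3]
Schedule:
  Job 1: M1 done at 2, M2 done at 10
  Job 2: M1 done at 5, M2 done at 14
  Job 4: M1 done at 12, M2 done at 22
  Job 3: M1 done at 15, M2 done at 23
Makespan = 23

23


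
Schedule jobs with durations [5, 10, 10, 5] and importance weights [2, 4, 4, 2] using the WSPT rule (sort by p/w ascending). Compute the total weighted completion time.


Compute p/w ratios and sort ascending (WSPT): [(5, 2), (10, 4), (10, 4), (5, 2)]
Compute weighted completion times:
  Job (p=5,w=2): C=5, w*C=2*5=10
  Job (p=10,w=4): C=15, w*C=4*15=60
  Job (p=10,w=4): C=25, w*C=4*25=100
  Job (p=5,w=2): C=30, w*C=2*30=60
Total weighted completion time = 230

230


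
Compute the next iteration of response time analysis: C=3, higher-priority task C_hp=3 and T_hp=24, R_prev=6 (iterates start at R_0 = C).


R_next = C + ceil(R_prev / T_hp) * C_hp
ceil(6 / 24) = ceil(0.25) = 1
Interference = 1 * 3 = 3
R_next = 3 + 3 = 6
R_next = R_prev, so the iteration has converged (response time = 6).

6


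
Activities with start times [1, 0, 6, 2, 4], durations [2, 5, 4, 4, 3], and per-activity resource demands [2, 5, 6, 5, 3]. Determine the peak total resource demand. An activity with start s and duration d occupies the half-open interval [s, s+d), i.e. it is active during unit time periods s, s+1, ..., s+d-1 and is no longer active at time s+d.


Each activity i is active on [start_i, start_i + duration_i).
Compute total resource usage per time slot:
  t=0: active resources = [5], total = 5
  t=1: active resources = [2, 5], total = 7
  t=2: active resources = [2, 5, 5], total = 12
  t=3: active resources = [5, 5], total = 10
  t=4: active resources = [5, 5, 3], total = 13
  t=5: active resources = [5, 3], total = 8
  t=6: active resources = [6, 3], total = 9
  t=7: active resources = [6], total = 6
  t=8: active resources = [6], total = 6
  t=9: active resources = [6], total = 6
Peak resource demand = 13

13


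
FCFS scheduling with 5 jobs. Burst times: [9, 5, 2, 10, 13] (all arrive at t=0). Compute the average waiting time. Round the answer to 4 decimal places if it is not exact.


FCFS order (as given): [9, 5, 2, 10, 13]
Waiting times:
  Job 1: wait = 0
  Job 2: wait = 9
  Job 3: wait = 14
  Job 4: wait = 16
  Job 5: wait = 26
Sum of waiting times = 65
Average waiting time = 65/5 = 13.0

13.0


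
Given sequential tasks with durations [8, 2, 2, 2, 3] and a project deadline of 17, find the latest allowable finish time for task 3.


LF(activity 3) = deadline - sum of successor durations
Successors: activities 4 through 5 with durations [2, 3]
Sum of successor durations = 5
LF = 17 - 5 = 12

12


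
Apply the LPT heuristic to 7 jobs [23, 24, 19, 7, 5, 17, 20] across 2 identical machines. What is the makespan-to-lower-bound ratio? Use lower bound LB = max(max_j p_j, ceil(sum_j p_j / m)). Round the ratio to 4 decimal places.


LPT order: [24, 23, 20, 19, 17, 7, 5]
Machine loads after assignment: [60, 55]
LPT makespan = 60
Lower bound = max(max_job, ceil(total/2)) = max(24, 58) = 58
Ratio = 60 / 58 = 1.0345

1.0345


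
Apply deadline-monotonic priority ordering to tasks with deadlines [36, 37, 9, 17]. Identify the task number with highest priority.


Sort tasks by relative deadline (ascending):
  Task 3: deadline = 9
  Task 4: deadline = 17
  Task 1: deadline = 36
  Task 2: deadline = 37
Priority order (highest first): [3, 4, 1, 2]
Highest priority task = 3

3


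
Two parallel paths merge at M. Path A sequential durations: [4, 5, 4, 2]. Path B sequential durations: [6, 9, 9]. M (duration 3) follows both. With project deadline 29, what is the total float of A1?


Forward pass: ES(A1) = sum of predecessors on chain A = 0
EF = ES + duration = 0 + 4 = 4
Backward pass: LF(M) = deadline = 29; LS(M) = 29 - 3 = 26
LF(A1) = LS(M) - sum(successors on chain A) = 26 - 11 = 15
LS = LF - duration = 15 - 4 = 11
Total float = LS - ES = 11 - 0 = 11

11


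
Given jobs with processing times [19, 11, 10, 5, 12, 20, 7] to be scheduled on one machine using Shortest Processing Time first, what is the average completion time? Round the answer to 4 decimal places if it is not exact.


Sort jobs by processing time (SPT order): [5, 7, 10, 11, 12, 19, 20]
Compute completion times sequentially:
  Job 1: processing = 5, completes at 5
  Job 2: processing = 7, completes at 12
  Job 3: processing = 10, completes at 22
  Job 4: processing = 11, completes at 33
  Job 5: processing = 12, completes at 45
  Job 6: processing = 19, completes at 64
  Job 7: processing = 20, completes at 84
Sum of completion times = 265
Average completion time = 265/7 = 37.8571

37.8571


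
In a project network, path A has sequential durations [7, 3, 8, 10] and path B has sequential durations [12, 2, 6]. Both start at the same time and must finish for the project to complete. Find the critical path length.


Path A total = 7 + 3 + 8 + 10 = 28
Path B total = 12 + 2 + 6 = 20
Critical path = longest path = max(28, 20) = 28

28


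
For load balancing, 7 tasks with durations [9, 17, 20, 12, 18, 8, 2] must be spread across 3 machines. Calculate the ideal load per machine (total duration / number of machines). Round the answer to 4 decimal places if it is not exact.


Total processing time = 9 + 17 + 20 + 12 + 18 + 8 + 2 = 86
Number of machines = 3
Ideal balanced load = 86 / 3 = 28.6667

28.6667


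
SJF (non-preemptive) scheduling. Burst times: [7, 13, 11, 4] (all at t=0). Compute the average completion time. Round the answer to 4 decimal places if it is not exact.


SJF order (ascending): [4, 7, 11, 13]
Completion times:
  Job 1: burst=4, C=4
  Job 2: burst=7, C=11
  Job 3: burst=11, C=22
  Job 4: burst=13, C=35
Average completion = 72/4 = 18.0

18.0


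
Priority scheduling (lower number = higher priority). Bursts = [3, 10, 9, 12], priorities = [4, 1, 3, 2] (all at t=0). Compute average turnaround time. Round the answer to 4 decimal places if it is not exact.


Sort by priority (ascending = highest first):
Order: [(1, 10), (2, 12), (3, 9), (4, 3)]
Completion times:
  Priority 1, burst=10, C=10
  Priority 2, burst=12, C=22
  Priority 3, burst=9, C=31
  Priority 4, burst=3, C=34
Average turnaround = 97/4 = 24.25

24.25


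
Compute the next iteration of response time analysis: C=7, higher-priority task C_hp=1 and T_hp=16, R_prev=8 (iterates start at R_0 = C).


R_next = C + ceil(R_prev / T_hp) * C_hp
ceil(8 / 16) = ceil(0.5) = 1
Interference = 1 * 1 = 1
R_next = 7 + 1 = 8
R_next = R_prev, so the iteration has converged (response time = 8).

8


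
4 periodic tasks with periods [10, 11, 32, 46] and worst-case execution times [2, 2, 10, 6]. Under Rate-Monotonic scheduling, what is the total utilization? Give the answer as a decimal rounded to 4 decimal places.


Compute individual utilizations (exact fractions):
  Task 1: C/T = 2/10 = 1/5 (approx. 0.2)
  Task 2: C/T = 2/11 (approx. 0.1818)
  Task 3: C/T = 10/32 = 5/16 (approx. 0.3125)
  Task 4: C/T = 6/46 = 3/23 (approx. 0.1304)
Total utilization U = 1/5 + 2/11 + 5/16 + 3/23 = 16693/20240
Rounded to 4 decimal places: U = 0.8248
RM (Liu & Layland) bound for 4 tasks = 0.756828; compare with U = 16693/20240 (approx. 0.824753)
bound < U <= 1, so the RM sufficient condition is not met (inconclusive; an exact test such as response-time analysis is needed).

0.8248


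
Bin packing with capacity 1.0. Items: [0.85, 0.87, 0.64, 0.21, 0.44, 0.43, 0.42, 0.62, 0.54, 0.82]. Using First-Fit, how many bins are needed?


Place items sequentially using First-Fit:
  Item 0.85 -> new Bin 1
  Item 0.87 -> new Bin 2
  Item 0.64 -> new Bin 3
  Item 0.21 -> Bin 3 (now 0.85)
  Item 0.44 -> new Bin 4
  Item 0.43 -> Bin 4 (now 0.87)
  Item 0.42 -> new Bin 5
  Item 0.62 -> new Bin 6
  Item 0.54 -> Bin 5 (now 0.96)
  Item 0.82 -> new Bin 7
Total bins used = 7

7


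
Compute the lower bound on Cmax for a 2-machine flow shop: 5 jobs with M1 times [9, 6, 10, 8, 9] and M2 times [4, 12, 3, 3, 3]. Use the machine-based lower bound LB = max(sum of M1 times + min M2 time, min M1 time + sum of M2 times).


LB1 = sum(M1 times) + min(M2 times) = 42 + 3 = 45
LB2 = min(M1 times) + sum(M2 times) = 6 + 25 = 31
Lower bound = max(LB1, LB2) = max(45, 31) = 45

45


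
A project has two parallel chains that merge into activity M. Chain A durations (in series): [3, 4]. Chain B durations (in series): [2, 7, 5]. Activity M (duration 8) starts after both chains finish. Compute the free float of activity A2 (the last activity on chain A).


ES(A2) = sum of predecessors on chain A = 3
EF(A2) = ES + duration = 3 + 4 = 7
Successor of A2 is M. ES(M) = max(sum(A), sum(B)) = max(7, 14) = 14
Free float = ES(successor) - EF(current) = 14 - 7 = 7

7


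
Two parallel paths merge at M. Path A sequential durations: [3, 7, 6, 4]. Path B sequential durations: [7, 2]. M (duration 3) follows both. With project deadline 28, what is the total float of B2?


Forward pass: ES(B2) = sum of predecessors on chain B = 7
EF = ES + duration = 7 + 2 = 9
Backward pass: LF(M) = deadline = 28; LS(M) = 28 - 3 = 25
LF(B2) = LS(M) - sum(successors on chain B) = 25 - 0 = 25
LS = LF - duration = 25 - 2 = 23
Total float = LS - ES = 23 - 7 = 16

16


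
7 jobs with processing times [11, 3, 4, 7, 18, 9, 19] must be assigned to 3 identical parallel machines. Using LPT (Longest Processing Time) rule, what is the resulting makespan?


Sort jobs in decreasing order (LPT): [19, 18, 11, 9, 7, 4, 3]
Assign each job to the least loaded machine:
  Machine 1: jobs [19, 4], load = 23
  Machine 2: jobs [18, 7], load = 25
  Machine 3: jobs [11, 9, 3], load = 23
Makespan = max load = 25

25


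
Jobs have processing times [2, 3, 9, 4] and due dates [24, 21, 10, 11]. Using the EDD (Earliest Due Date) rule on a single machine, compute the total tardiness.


Sort by due date (EDD order): [(9, 10), (4, 11), (3, 21), (2, 24)]
Compute completion times and tardiness:
  Job 1: p=9, d=10, C=9, tardiness=max(0,9-10)=0
  Job 2: p=4, d=11, C=13, tardiness=max(0,13-11)=2
  Job 3: p=3, d=21, C=16, tardiness=max(0,16-21)=0
  Job 4: p=2, d=24, C=18, tardiness=max(0,18-24)=0
Total tardiness = 2

2


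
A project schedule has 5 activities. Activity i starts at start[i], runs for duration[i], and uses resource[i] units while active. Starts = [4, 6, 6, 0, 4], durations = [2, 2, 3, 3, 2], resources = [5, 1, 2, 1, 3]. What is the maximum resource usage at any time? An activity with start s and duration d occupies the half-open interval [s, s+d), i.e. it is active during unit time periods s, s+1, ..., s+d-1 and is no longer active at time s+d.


Each activity i is active on [start_i, start_i + duration_i).
Compute total resource usage per time slot:
  t=0: active resources = [1], total = 1
  t=1: active resources = [1], total = 1
  t=2: active resources = [1], total = 1
  t=3: active resources = [], total = 0
  t=4: active resources = [5, 3], total = 8
  t=5: active resources = [5, 3], total = 8
  t=6: active resources = [1, 2], total = 3
  t=7: active resources = [1, 2], total = 3
  t=8: active resources = [2], total = 2
Peak resource demand = 8

8


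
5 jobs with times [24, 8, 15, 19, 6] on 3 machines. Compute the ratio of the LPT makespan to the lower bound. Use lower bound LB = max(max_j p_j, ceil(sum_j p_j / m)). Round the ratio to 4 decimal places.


LPT order: [24, 19, 15, 8, 6]
Machine loads after assignment: [24, 25, 23]
LPT makespan = 25
Lower bound = max(max_job, ceil(total/3)) = max(24, 24) = 24
Ratio = 25 / 24 = 1.0417

1.0417


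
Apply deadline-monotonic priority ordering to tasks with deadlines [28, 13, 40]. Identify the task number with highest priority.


Sort tasks by relative deadline (ascending):
  Task 2: deadline = 13
  Task 1: deadline = 28
  Task 3: deadline = 40
Priority order (highest first): [2, 1, 3]
Highest priority task = 2

2
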